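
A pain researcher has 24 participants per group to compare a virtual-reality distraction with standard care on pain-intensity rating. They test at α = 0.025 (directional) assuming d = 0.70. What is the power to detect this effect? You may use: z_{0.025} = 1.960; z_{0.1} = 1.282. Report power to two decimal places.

power ≈ 0.68

For two equal groups, power = Φ(d·√(n/2) − z_{α}).
d·√(n/2) = 0.70 × √(24/2) = 0.70 × 3.464 = 2.425.
z_β = 2.425 − 1.960 = 0.465.
Power = Φ(0.465) = 0.679.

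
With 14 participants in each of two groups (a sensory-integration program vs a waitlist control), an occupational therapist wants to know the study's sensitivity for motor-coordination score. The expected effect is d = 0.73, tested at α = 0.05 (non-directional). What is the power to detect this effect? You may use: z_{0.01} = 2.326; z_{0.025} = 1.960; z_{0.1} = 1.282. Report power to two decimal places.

power ≈ 0.49

For two equal groups, power = Φ(d·√(n/2) − z_{α/2}).
d·√(n/2) = 0.73 × √(14/2) = 0.73 × 2.646 = 1.931.
z_β = 1.931 − 1.960 = -0.029.
Power = Φ(-0.029) = 0.489.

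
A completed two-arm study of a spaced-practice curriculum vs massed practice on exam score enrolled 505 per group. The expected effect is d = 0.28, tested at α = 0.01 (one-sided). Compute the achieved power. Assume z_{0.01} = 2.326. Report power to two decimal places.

For two equal groups, power = Φ(d·√(n/2) − z_{α}).
d·√(n/2) = 0.28 × √(505/2) = 0.28 × 15.890 = 4.449.
z_β = 4.449 − 2.326 = 2.123.
Power = Φ(2.123) = 0.983.

power ≈ 0.98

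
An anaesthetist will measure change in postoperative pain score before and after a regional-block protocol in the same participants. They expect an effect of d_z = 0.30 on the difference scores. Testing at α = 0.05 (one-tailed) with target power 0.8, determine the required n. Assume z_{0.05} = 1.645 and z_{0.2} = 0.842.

For a paired (one-sample on differences) test: n = ((z_{α} + z_β) / d)².
z_{α} + z_β = 1.645 + 0.842 = 2.487.
n = (2.487 / 0.30)² = 8.290² = 68.72.
Round up.

n = 69 pairs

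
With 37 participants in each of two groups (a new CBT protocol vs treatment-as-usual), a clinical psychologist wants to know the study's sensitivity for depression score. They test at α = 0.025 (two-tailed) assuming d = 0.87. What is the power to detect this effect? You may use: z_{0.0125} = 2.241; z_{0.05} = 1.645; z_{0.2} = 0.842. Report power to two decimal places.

power ≈ 0.93

For two equal groups, power = Φ(d·√(n/2) − z_{α/2}).
d·√(n/2) = 0.87 × √(37/2) = 0.87 × 4.301 = 3.742.
z_β = 3.742 − 2.241 = 1.501.
Power = Φ(1.501) = 0.933.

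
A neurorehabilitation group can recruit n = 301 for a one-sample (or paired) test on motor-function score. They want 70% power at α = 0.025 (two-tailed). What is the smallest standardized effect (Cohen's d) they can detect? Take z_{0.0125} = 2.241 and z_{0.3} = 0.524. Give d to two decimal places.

d_min ≈ 0.16

For a single sample (or paired design) of n = 301: d_min = (z_{α/2} + z_β)/√n.
z-sum = 2.241 + 0.524 = 2.765.
d_min = 2.765 / √301 = 2.765 / 17.349 = 0.159.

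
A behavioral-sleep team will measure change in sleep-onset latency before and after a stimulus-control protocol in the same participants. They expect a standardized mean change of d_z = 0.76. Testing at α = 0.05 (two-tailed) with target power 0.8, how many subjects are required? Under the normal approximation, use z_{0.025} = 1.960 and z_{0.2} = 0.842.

For a paired (one-sample on differences) test: n = ((z_{α/2} + z_β) / d)².
z_{α/2} + z_β = 1.960 + 0.842 = 2.802.
n = (2.802 / 0.76)² = 3.687² = 13.59.
Round up.

n = 14 pairs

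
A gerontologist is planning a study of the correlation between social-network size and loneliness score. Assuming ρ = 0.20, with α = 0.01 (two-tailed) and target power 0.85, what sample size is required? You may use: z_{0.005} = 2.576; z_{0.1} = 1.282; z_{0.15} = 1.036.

Fisher's z: C = ½·ln((1+r)/(1−r)) = ½·ln(1.5000) = 0.2027.
n = ((z_{α/2} + z_β)/C)² + 3.
(2.576 + 1.036) / 0.2027 = 3.612 / 0.2027 = 17.819.
n = 17.819² + 3 = 317.53 + 3 = 320.5.
Round up.

n = 321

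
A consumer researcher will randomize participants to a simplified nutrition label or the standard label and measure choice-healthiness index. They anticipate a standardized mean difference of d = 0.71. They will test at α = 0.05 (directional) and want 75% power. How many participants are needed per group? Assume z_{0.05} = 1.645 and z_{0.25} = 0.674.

For two independent groups with equal n: n = 2·((z_{α} + z_β) / d)².
z_{α} + z_β = 1.645 + 0.674 = 2.319.
n = 2 × (2.319 / 0.71)² = 2 × 3.266² = 2 × 10.67 = 21.3.
Round up to the next whole participant.

n = 22 per group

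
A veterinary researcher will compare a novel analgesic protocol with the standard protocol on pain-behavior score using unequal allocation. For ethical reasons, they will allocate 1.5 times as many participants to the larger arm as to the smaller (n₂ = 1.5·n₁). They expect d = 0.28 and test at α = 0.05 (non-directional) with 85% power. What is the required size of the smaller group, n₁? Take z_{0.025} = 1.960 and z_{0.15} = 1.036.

With allocation ratio k = n₂/n₁ = 1.5, Var(x̄₁−x̄₂) = σ²(1/n₁ + 1/(k·n₁)) = σ²·(k+1)/(k·n₁).
So n₁ = (1 + 1/k)·((z_{α/2} + z_β)/d)² = 1.667 × (2.996/0.28)².
n₁ = 1.667 × 114.49 = 190.8.
Round up: n₁ = 191, giving n₂ = ⌈1.5 × 191⌉ = ⌈286.5⌉ = 287.

n₁ = 191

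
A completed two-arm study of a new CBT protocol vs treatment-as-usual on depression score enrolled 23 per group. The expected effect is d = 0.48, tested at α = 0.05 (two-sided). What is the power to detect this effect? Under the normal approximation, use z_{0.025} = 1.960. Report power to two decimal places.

power ≈ 0.37

For two equal groups, power = Φ(d·√(n/2) − z_{α/2}).
d·√(n/2) = 0.48 × √(23/2) = 0.48 × 3.391 = 1.628.
z_β = 1.628 − 1.960 = -0.332.
Power = Φ(-0.332) = 0.370.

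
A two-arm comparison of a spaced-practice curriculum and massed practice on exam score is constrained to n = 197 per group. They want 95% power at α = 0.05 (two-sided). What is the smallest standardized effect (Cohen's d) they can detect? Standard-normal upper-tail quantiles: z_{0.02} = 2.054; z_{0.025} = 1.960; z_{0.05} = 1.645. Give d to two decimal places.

d_min ≈ 0.36

For two independent groups of n = 197 each: d_min = (z_{α/2} + z_β)·√(2/n).
z-sum = 1.960 + 1.645 = 3.605.
d_min = 3.605 × √(2/197) = 3.605 × 0.1008 = 0.363.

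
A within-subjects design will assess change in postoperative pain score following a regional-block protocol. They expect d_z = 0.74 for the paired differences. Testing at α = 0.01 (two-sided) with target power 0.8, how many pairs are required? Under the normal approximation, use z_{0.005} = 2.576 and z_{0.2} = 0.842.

For a paired (one-sample on differences) test: n = ((z_{α/2} + z_β) / d)².
z_{α/2} + z_β = 2.576 + 0.842 = 3.418.
n = (3.418 / 0.74)² = 4.619² = 21.33.
Round up.

n = 22 pairs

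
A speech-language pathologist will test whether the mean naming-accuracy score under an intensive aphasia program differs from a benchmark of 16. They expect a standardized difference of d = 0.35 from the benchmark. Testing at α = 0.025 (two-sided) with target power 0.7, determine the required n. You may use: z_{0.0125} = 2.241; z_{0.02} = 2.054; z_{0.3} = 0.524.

For a one-sample test: n = ((z_{α/2} + z_β) / d)².
z_{α/2} + z_β = 2.241 + 0.524 = 2.765.
n = (2.765 / 0.35)² = 7.900² = 62.41.
Round up.

n = 63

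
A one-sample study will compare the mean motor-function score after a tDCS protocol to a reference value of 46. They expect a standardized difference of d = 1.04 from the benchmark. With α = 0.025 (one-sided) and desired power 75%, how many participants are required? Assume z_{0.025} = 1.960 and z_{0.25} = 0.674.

n = 7

For a one-sample test: n = ((z_{α} + z_β) / d)².
z_{α} + z_β = 1.960 + 0.674 = 2.634.
n = (2.634 / 1.04)² = 2.533² = 6.41.
Round up.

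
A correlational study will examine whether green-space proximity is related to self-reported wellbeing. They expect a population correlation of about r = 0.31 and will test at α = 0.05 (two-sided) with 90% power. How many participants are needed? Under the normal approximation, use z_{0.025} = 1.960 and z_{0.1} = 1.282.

Fisher's z: C = ½·ln((1+r)/(1−r)) = ½·ln(1.8986) = 0.3205.
n = ((z_{α/2} + z_β)/C)² + 3.
(1.960 + 1.282) / 0.3205 = 3.242 / 0.3205 = 10.115.
n = 10.115² + 3 = 102.32 + 3 = 105.3.
Round up.

n = 106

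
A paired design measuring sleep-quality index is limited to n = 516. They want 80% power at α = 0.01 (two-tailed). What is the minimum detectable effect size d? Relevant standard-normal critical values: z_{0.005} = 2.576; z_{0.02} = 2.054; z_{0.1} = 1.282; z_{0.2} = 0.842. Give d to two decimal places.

d_min ≈ 0.15

For a single sample (or paired design) of n = 516: d_min = (z_{α/2} + z_β)/√n.
z-sum = 2.576 + 0.842 = 3.418.
d_min = 3.418 / √516 = 3.418 / 22.716 = 0.150.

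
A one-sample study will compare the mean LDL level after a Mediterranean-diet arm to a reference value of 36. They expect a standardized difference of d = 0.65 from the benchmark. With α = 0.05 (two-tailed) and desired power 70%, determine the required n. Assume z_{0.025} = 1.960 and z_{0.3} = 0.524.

For a one-sample test: n = ((z_{α/2} + z_β) / d)².
z_{α/2} + z_β = 1.960 + 0.524 = 2.484.
n = (2.484 / 0.65)² = 3.822² = 14.60.
Round up.

n = 15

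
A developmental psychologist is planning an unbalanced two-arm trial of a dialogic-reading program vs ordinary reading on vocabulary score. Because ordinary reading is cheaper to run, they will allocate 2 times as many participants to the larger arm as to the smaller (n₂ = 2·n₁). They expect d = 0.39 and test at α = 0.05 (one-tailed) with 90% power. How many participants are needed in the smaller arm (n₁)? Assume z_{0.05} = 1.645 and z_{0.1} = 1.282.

n₁ = 85

With allocation ratio k = n₂/n₁ = 2, Var(x̄₁−x̄₂) = σ²(1/n₁ + 1/(k·n₁)) = σ²·(k+1)/(k·n₁).
So n₁ = (1 + 1/k)·((z_{α} + z_β)/d)² = 1.500 × (2.927/0.39)².
n₁ = 1.500 × 56.33 = 84.5.
Round up: n₁ = 85, giving n₂ = 2 × 85 = 170.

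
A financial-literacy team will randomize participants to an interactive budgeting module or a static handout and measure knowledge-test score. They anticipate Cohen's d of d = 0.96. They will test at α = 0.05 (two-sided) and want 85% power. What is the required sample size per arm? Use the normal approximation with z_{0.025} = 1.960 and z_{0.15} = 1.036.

For two independent groups with equal n: n = 2·((z_{α/2} + z_β) / d)².
z_{α/2} + z_β = 1.960 + 1.036 = 2.996.
n = 2 × (2.996 / 0.96)² = 2 × 3.121² = 2 × 9.74 = 19.5.
Round up to the next whole participant.

n = 20 per group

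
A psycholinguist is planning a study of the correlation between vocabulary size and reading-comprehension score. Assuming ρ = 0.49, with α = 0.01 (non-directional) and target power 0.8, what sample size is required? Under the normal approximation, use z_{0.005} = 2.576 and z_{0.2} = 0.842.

n = 44

Fisher's z: C = ½·ln((1+r)/(1−r)) = ½·ln(2.9216) = 0.5361.
n = ((z_{α/2} + z_β)/C)² + 3.
(2.576 + 0.842) / 0.5361 = 3.418 / 0.5361 = 6.376.
n = 6.376² + 3 = 40.65 + 3 = 43.6.
Round up.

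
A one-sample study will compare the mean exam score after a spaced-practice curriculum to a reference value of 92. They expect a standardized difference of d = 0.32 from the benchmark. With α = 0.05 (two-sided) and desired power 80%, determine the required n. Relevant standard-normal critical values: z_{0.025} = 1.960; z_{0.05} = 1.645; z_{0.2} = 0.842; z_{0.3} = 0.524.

n = 77

For a one-sample test: n = ((z_{α/2} + z_β) / d)².
z_{α/2} + z_β = 1.960 + 0.842 = 2.802.
n = (2.802 / 0.32)² = 8.756² = 76.67.
Round up.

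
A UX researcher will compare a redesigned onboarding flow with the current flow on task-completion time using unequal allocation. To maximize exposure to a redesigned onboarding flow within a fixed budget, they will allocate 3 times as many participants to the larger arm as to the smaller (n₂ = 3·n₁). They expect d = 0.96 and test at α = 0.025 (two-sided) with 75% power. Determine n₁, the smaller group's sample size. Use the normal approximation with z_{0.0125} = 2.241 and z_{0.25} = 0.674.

With allocation ratio k = n₂/n₁ = 3, Var(x̄₁−x̄₂) = σ²(1/n₁ + 1/(k·n₁)) = σ²·(k+1)/(k·n₁).
So n₁ = (1 + 1/k)·((z_{α/2} + z_β)/d)² = 1.333 × (2.915/0.96)².
n₁ = 1.333 × 9.22 = 12.3.
Round up: n₁ = 13, giving n₂ = 3 × 13 = 39.

n₁ = 13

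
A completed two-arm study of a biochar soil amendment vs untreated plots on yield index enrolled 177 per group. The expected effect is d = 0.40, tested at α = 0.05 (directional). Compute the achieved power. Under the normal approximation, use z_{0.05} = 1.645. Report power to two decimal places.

power ≈ 0.98

For two equal groups, power = Φ(d·√(n/2) − z_{α}).
d·√(n/2) = 0.40 × √(177/2) = 0.40 × 9.407 = 3.763.
z_β = 3.763 − 1.645 = 2.118.
Power = Φ(2.118) = 0.983.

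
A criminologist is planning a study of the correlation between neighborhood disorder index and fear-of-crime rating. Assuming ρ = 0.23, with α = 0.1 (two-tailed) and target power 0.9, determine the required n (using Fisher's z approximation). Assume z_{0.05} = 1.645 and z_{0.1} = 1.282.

Fisher's z: C = ½·ln((1+r)/(1−r)) = ½·ln(1.5974) = 0.2342.
n = ((z_{α/2} + z_β)/C)² + 3.
(1.645 + 1.282) / 0.2342 = 2.927 / 0.2342 = 12.498.
n = 12.498² + 3 = 156.20 + 3 = 159.2.
Round up.

n = 160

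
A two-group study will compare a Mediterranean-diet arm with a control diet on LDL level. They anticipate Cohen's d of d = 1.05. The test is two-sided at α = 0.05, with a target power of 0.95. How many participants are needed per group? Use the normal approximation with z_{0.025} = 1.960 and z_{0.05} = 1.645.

n = 24 per group

For two independent groups with equal n: n = 2·((z_{α/2} + z_β) / d)².
z_{α/2} + z_β = 1.960 + 1.645 = 3.605.
n = 2 × (3.605 / 1.05)² = 2 × 3.433² = 2 × 11.79 = 23.6.
Round up to the next whole participant.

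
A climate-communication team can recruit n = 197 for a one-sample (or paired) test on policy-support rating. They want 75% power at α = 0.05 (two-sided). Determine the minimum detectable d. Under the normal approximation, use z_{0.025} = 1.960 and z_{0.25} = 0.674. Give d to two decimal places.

For a single sample (or paired design) of n = 197: d_min = (z_{α/2} + z_β)/√n.
z-sum = 1.960 + 0.674 = 2.634.
d_min = 2.634 / √197 = 2.634 / 14.036 = 0.188.

d_min ≈ 0.19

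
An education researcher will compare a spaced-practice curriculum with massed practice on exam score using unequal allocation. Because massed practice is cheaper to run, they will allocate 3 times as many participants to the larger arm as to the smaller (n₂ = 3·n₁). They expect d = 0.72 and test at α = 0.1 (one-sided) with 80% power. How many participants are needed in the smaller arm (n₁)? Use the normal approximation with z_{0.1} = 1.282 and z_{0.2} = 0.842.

With allocation ratio k = n₂/n₁ = 3, Var(x̄₁−x̄₂) = σ²(1/n₁ + 1/(k·n₁)) = σ²·(k+1)/(k·n₁).
So n₁ = (1 + 1/k)·((z_{α} + z_β)/d)² = 1.333 × (2.124/0.72)².
n₁ = 1.333 × 8.70 = 11.6.
Round up: n₁ = 12, giving n₂ = 3 × 12 = 36.

n₁ = 12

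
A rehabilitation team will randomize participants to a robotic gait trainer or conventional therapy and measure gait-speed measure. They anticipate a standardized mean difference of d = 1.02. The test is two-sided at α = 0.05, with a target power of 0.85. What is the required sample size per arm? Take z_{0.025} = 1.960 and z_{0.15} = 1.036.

n = 18 per group

For two independent groups with equal n: n = 2·((z_{α/2} + z_β) / d)².
z_{α/2} + z_β = 1.960 + 1.036 = 2.996.
n = 2 × (2.996 / 1.02)² = 2 × 2.937² = 2 × 8.63 = 17.3.
Round up to the next whole participant.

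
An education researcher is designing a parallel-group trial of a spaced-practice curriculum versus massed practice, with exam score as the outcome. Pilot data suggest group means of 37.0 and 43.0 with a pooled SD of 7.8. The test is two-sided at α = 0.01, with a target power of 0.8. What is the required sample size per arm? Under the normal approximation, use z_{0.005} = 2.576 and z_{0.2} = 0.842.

Cohen's d = |M₁ − M₂| / SD_pooled = |37.0 − 43.0| / 7.8 = 6.0 / 7.8 = 0.769.
For two independent groups with equal n: n = 2·((z_{α/2} + z_β) / d)².
z_{α/2} + z_β = 2.576 + 0.842 = 3.418.
n = 2 × (3.418 / 0.769)² = 2 × 4.445² = 2 × 19.76 = 39.5.
Round up to the next whole participant.

n = 40 per group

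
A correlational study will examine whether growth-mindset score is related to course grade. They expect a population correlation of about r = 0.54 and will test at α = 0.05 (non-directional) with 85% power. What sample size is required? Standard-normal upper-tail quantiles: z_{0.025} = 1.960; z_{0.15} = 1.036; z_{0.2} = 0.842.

n = 28

Fisher's z: C = ½·ln((1+r)/(1−r)) = ½·ln(3.3478) = 0.6042.
n = ((z_{α/2} + z_β)/C)² + 3.
(1.960 + 1.036) / 0.6042 = 2.996 / 0.6042 = 4.959.
n = 4.959² + 3 = 24.59 + 3 = 27.6.
Round up.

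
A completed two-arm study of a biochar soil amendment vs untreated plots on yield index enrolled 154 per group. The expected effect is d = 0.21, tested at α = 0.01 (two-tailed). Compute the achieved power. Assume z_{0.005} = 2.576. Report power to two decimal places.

power ≈ 0.23

For two equal groups, power = Φ(d·√(n/2) − z_{α/2}).
d·√(n/2) = 0.21 × √(154/2) = 0.21 × 8.775 = 1.843.
z_β = 1.843 − 2.576 = -0.733.
Power = Φ(-0.733) = 0.232.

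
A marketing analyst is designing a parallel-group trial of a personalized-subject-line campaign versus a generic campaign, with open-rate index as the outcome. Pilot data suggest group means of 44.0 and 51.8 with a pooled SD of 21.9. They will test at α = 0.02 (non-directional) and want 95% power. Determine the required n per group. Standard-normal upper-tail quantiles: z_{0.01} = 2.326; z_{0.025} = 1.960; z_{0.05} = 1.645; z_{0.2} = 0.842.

n = 249 per group

Cohen's d = |M₁ − M₂| / SD_pooled = |44.0 − 51.8| / 21.9 = 7.8 / 21.9 = 0.356.
For two independent groups with equal n: n = 2·((z_{α/2} + z_β) / d)².
z_{α/2} + z_β = 2.326 + 1.645 = 3.971.
n = 2 × (3.971 / 0.356)² = 2 × 11.154² = 2 × 124.42 = 248.8.
Round up to the next whole participant.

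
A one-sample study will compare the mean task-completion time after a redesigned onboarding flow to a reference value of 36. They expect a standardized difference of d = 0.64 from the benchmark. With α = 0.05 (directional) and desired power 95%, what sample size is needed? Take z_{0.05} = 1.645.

For a one-sample test: n = ((z_{α} + z_β) / d)².
z_{α} + z_β = 1.645 + 1.645 = 3.290.
n = (3.290 / 0.64)² = 5.141² = 26.43.
Round up.

n = 27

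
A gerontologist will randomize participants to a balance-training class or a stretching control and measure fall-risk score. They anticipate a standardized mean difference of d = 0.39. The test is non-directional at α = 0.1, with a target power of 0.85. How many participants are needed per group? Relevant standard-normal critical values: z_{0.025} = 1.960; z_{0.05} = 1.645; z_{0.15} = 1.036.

For two independent groups with equal n: n = 2·((z_{α/2} + z_β) / d)².
z_{α/2} + z_β = 1.645 + 1.036 = 2.681.
n = 2 × (2.681 / 0.39)² = 2 × 6.874² = 2 × 47.26 = 94.5.
Round up to the next whole participant.

n = 95 per group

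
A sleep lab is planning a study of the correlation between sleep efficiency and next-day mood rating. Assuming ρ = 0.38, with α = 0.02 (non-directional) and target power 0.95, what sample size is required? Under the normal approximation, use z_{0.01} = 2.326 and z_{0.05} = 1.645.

Fisher's z: C = ½·ln((1+r)/(1−r)) = ½·ln(2.2258) = 0.4001.
n = ((z_{α/2} + z_β)/C)² + 3.
(2.326 + 1.645) / 0.4001 = 3.971 / 0.4001 = 9.925.
n = 9.925² + 3 = 98.51 + 3 = 101.5.
Round up.

n = 102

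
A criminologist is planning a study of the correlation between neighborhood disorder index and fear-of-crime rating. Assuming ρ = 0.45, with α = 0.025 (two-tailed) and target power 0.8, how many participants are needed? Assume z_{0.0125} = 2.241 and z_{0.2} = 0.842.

Fisher's z: C = ½·ln((1+r)/(1−r)) = ½·ln(2.6364) = 0.4847.
n = ((z_{α/2} + z_β)/C)² + 3.
(2.241 + 0.842) / 0.4847 = 3.083 / 0.4847 = 6.361.
n = 6.361² + 3 = 40.46 + 3 = 43.5.
Round up.

n = 44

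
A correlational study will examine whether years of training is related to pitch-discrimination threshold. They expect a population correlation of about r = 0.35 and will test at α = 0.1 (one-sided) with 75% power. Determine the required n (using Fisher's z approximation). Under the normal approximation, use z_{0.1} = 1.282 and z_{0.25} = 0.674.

n = 32

Fisher's z: C = ½·ln((1+r)/(1−r)) = ½·ln(2.0769) = 0.3654.
n = ((z_{α} + z_β)/C)² + 3.
(1.282 + 0.674) / 0.3654 = 1.956 / 0.3654 = 5.353.
n = 5.353² + 3 = 28.66 + 3 = 31.7.
Round up.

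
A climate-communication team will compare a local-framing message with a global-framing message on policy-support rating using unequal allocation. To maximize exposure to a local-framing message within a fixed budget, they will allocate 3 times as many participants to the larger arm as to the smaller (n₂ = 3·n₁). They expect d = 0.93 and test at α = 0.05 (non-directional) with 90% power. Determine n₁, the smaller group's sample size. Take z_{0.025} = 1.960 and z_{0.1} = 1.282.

With allocation ratio k = n₂/n₁ = 3, Var(x̄₁−x̄₂) = σ²(1/n₁ + 1/(k·n₁)) = σ²·(k+1)/(k·n₁).
So n₁ = (1 + 1/k)·((z_{α/2} + z_β)/d)² = 1.333 × (3.242/0.93)².
n₁ = 1.333 × 12.15 = 16.2.
Round up: n₁ = 17, giving n₂ = 3 × 17 = 51.

n₁ = 17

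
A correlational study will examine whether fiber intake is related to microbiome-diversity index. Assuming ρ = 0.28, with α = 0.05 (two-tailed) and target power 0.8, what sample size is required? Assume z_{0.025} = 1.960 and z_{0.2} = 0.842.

Fisher's z: C = ½·ln((1+r)/(1−r)) = ½·ln(1.7778) = 0.2877.
n = ((z_{α/2} + z_β)/C)² + 3.
(1.960 + 0.842) / 0.2877 = 2.802 / 0.2877 = 9.739.
n = 9.739² + 3 = 94.85 + 3 = 97.9.
Round up.

n = 98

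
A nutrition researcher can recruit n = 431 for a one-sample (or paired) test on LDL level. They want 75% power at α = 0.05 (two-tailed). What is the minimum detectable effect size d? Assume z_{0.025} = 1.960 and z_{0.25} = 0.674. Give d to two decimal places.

For a single sample (or paired design) of n = 431: d_min = (z_{α/2} + z_β)/√n.
z-sum = 1.960 + 0.674 = 2.634.
d_min = 2.634 / √431 = 2.634 / 20.761 = 0.127.

d_min ≈ 0.13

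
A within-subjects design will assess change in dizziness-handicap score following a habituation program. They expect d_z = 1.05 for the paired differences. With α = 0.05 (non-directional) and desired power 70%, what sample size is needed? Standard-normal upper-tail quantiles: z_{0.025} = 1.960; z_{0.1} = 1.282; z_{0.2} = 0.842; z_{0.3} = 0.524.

n = 6 pairs

For a paired (one-sample on differences) test: n = ((z_{α/2} + z_β) / d)².
z_{α/2} + z_β = 1.960 + 0.524 = 2.484.
n = (2.484 / 1.05)² = 2.366² = 5.60.
Round up.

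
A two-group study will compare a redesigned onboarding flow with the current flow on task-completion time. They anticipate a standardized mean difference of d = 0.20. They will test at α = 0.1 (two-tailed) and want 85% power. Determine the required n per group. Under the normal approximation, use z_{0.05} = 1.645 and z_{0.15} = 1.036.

For two independent groups with equal n: n = 2·((z_{α/2} + z_β) / d)².
z_{α/2} + z_β = 1.645 + 1.036 = 2.681.
n = 2 × (2.681 / 0.20)² = 2 × 13.405² = 2 × 179.69 = 359.4.
Round up to the next whole participant.

n = 360 per group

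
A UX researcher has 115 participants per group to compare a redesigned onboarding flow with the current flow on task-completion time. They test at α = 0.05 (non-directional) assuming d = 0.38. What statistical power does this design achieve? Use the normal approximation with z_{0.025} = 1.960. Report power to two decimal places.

For two equal groups, power = Φ(d·√(n/2) − z_{α/2}).
d·√(n/2) = 0.38 × √(115/2) = 0.38 × 7.583 = 2.881.
z_β = 2.881 − 1.960 = 0.921.
Power = Φ(0.921) = 0.822.

power ≈ 0.82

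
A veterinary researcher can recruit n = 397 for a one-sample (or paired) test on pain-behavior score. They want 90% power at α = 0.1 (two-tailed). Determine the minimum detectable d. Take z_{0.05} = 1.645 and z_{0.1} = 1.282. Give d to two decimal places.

d_min ≈ 0.15

For a single sample (or paired design) of n = 397: d_min = (z_{α/2} + z_β)/√n.
z-sum = 1.645 + 1.282 = 2.927.
d_min = 2.927 / √397 = 2.927 / 19.925 = 0.147.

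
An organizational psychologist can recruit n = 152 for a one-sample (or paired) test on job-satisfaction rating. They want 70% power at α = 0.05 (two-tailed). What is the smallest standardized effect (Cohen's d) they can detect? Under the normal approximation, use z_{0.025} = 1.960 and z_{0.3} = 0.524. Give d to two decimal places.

d_min ≈ 0.20

For a single sample (or paired design) of n = 152: d_min = (z_{α/2} + z_β)/√n.
z-sum = 1.960 + 0.524 = 2.484.
d_min = 2.484 / √152 = 2.484 / 12.329 = 0.201.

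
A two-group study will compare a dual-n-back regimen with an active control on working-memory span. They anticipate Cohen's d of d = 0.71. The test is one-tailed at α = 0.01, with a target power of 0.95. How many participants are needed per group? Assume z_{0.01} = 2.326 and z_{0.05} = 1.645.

For two independent groups with equal n: n = 2·((z_{α} + z_β) / d)².
z_{α} + z_β = 2.326 + 1.645 = 3.971.
n = 2 × (3.971 / 0.71)² = 2 × 5.593² = 2 × 31.28 = 62.6.
Round up to the next whole participant.

n = 63 per group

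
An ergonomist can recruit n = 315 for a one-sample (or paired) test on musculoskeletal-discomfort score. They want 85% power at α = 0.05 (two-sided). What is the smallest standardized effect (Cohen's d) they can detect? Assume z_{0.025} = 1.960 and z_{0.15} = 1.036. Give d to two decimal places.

For a single sample (or paired design) of n = 315: d_min = (z_{α/2} + z_β)/√n.
z-sum = 1.960 + 1.036 = 2.996.
d_min = 2.996 / √315 = 2.996 / 17.748 = 0.169.

d_min ≈ 0.17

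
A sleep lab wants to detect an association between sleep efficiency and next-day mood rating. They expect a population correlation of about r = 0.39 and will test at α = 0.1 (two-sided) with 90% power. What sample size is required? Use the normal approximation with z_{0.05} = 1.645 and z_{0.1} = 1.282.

n = 54

Fisher's z: C = ½·ln((1+r)/(1−r)) = ½·ln(2.2787) = 0.4118.
n = ((z_{α/2} + z_β)/C)² + 3.
(1.645 + 1.282) / 0.4118 = 2.927 / 0.4118 = 7.108.
n = 7.108² + 3 = 50.52 + 3 = 53.5.
Round up.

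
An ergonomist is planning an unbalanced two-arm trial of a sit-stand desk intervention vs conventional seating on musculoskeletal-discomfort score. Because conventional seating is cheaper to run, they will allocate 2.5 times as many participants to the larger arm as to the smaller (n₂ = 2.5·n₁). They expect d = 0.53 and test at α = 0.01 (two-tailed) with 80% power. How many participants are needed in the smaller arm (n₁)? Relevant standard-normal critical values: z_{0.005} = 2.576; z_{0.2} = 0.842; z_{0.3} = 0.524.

n₁ = 59

With allocation ratio k = n₂/n₁ = 2.5, Var(x̄₁−x̄₂) = σ²(1/n₁ + 1/(k·n₁)) = σ²·(k+1)/(k·n₁).
So n₁ = (1 + 1/k)·((z_{α/2} + z_β)/d)² = 1.400 × (3.418/0.53)².
n₁ = 1.400 × 41.59 = 58.2.
Round up: n₁ = 59, giving n₂ = ⌈2.5 × 59⌉ = ⌈147.5⌉ = 148.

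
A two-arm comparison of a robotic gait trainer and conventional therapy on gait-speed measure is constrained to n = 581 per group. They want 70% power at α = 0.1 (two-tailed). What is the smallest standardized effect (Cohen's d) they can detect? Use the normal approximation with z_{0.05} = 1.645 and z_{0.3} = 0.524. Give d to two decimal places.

For two independent groups of n = 581 each: d_min = (z_{α/2} + z_β)·√(2/n).
z-sum = 1.645 + 0.524 = 2.169.
d_min = 2.169 × √(2/581) = 2.169 × 0.0587 = 0.127.

d_min ≈ 0.13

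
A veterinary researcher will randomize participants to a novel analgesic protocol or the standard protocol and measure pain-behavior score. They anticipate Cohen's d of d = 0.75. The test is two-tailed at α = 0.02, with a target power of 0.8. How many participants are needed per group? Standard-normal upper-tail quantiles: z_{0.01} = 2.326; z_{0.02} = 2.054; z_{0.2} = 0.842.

n = 36 per group

For two independent groups with equal n: n = 2·((z_{α/2} + z_β) / d)².
z_{α/2} + z_β = 2.326 + 0.842 = 3.168.
n = 2 × (3.168 / 0.75)² = 2 × 4.224² = 2 × 17.84 = 35.7.
Round up to the next whole participant.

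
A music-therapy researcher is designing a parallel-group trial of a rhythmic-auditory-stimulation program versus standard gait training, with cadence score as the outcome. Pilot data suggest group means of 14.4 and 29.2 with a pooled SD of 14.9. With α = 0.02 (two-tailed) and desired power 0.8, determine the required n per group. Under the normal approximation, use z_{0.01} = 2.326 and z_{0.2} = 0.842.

Cohen's d = |M₁ − M₂| / SD_pooled = |14.4 − 29.2| / 14.9 = 14.8 / 14.9 = 0.993.
For two independent groups with equal n: n = 2·((z_{α/2} + z_β) / d)².
z_{α/2} + z_β = 2.326 + 0.842 = 3.168.
n = 2 × (3.168 / 0.993)² = 2 × 3.190² = 2 × 10.18 = 20.4.
Round up to the next whole participant.

n = 21 per group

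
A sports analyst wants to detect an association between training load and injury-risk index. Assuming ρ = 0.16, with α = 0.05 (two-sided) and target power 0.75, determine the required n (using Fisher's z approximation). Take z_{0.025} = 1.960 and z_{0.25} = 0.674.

n = 270

Fisher's z: C = ½·ln((1+r)/(1−r)) = ½·ln(1.3810) = 0.1614.
n = ((z_{α/2} + z_β)/C)² + 3.
(1.960 + 0.674) / 0.1614 = 2.634 / 0.1614 = 16.320.
n = 16.320² + 3 = 266.33 + 3 = 269.3.
Round up.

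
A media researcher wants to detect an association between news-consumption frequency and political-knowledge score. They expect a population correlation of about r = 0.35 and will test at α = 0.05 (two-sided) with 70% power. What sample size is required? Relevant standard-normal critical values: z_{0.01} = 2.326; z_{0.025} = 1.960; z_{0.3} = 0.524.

Fisher's z: C = ½·ln((1+r)/(1−r)) = ½·ln(2.0769) = 0.3654.
n = ((z_{α/2} + z_β)/C)² + 3.
(1.960 + 0.524) / 0.3654 = 2.484 / 0.3654 = 6.798.
n = 6.798² + 3 = 46.21 + 3 = 49.2.
Round up.

n = 50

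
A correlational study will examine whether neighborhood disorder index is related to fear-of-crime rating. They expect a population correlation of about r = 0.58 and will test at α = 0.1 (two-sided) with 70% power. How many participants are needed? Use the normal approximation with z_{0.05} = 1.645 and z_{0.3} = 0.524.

n = 14

Fisher's z: C = ½·ln((1+r)/(1−r)) = ½·ln(3.7619) = 0.6625.
n = ((z_{α/2} + z_β)/C)² + 3.
(1.645 + 0.524) / 0.6625 = 2.169 / 0.6625 = 3.274.
n = 3.274² + 3 = 10.72 + 3 = 13.7.
Round up.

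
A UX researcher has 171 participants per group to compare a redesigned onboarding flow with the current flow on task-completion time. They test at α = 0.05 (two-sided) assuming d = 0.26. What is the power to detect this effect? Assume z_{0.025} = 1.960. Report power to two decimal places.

For two equal groups, power = Φ(d·√(n/2) − z_{α/2}).
d·√(n/2) = 0.26 × √(171/2) = 0.26 × 9.247 = 2.404.
z_β = 2.404 − 1.960 = 0.444.
Power = Φ(0.444) = 0.672.

power ≈ 0.67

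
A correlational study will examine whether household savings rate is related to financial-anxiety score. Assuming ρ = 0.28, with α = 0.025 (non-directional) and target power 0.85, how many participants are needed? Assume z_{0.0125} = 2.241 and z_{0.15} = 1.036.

Fisher's z: C = ½·ln((1+r)/(1−r)) = ½·ln(1.7778) = 0.2877.
n = ((z_{α/2} + z_β)/C)² + 3.
(2.241 + 1.036) / 0.2877 = 3.277 / 0.2877 = 11.390.
n = 11.390² + 3 = 129.74 + 3 = 132.7.
Round up.

n = 133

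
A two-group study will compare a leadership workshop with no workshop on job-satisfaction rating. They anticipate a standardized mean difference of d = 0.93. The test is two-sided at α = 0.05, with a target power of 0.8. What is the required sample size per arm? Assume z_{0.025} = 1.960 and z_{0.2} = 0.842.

For two independent groups with equal n: n = 2·((z_{α/2} + z_β) / d)².
z_{α/2} + z_β = 1.960 + 0.842 = 2.802.
n = 2 × (2.802 / 0.93)² = 2 × 3.013² = 2 × 9.08 = 18.2.
Round up to the next whole participant.

n = 19 per group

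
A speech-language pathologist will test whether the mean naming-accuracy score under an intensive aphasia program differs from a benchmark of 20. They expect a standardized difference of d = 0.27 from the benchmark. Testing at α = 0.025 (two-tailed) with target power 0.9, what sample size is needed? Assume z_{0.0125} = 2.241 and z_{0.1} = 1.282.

n = 171

For a one-sample test: n = ((z_{α/2} + z_β) / d)².
z_{α/2} + z_β = 2.241 + 1.282 = 3.523.
n = (3.523 / 0.27)² = 13.048² = 170.25.
Round up.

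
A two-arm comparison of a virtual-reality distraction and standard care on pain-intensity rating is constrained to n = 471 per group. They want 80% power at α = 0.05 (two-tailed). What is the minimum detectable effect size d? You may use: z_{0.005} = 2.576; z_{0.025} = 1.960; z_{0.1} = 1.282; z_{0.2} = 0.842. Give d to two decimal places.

For two independent groups of n = 471 each: d_min = (z_{α/2} + z_β)·√(2/n).
z-sum = 1.960 + 0.842 = 2.802.
d_min = 2.802 × √(2/471) = 2.802 × 0.0652 = 0.183.

d_min ≈ 0.18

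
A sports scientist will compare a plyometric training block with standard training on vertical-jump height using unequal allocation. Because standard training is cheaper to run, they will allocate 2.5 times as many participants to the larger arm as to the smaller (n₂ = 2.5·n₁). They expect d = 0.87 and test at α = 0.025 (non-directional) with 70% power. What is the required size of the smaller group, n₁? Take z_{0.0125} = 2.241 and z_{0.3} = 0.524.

With allocation ratio k = n₂/n₁ = 2.5, Var(x̄₁−x̄₂) = σ²(1/n₁ + 1/(k·n₁)) = σ²·(k+1)/(k·n₁).
So n₁ = (1 + 1/k)·((z_{α/2} + z_β)/d)² = 1.400 × (2.765/0.87)².
n₁ = 1.400 × 10.10 = 14.1.
Round up: n₁ = 15, giving n₂ = ⌈2.5 × 15⌉ = ⌈37.5⌉ = 38.

n₁ = 15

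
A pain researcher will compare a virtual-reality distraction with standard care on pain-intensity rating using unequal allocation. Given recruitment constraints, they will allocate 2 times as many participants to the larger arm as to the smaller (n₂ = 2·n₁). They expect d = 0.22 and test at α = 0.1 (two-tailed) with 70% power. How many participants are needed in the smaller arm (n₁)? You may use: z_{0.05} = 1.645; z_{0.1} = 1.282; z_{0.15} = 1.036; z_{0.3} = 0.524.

n₁ = 146

With allocation ratio k = n₂/n₁ = 2, Var(x̄₁−x̄₂) = σ²(1/n₁ + 1/(k·n₁)) = σ²·(k+1)/(k·n₁).
So n₁ = (1 + 1/k)·((z_{α/2} + z_β)/d)² = 1.500 × (2.169/0.22)².
n₁ = 1.500 × 97.20 = 145.8.
Round up: n₁ = 146, giving n₂ = 2 × 146 = 292.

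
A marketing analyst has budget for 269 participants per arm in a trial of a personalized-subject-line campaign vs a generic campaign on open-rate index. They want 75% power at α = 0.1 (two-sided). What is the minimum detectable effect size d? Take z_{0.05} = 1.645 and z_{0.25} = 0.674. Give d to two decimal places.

For two independent groups of n = 269 each: d_min = (z_{α/2} + z_β)·√(2/n).
z-sum = 1.645 + 0.674 = 2.319.
d_min = 2.319 × √(2/269) = 2.319 × 0.0862 = 0.200.

d_min ≈ 0.20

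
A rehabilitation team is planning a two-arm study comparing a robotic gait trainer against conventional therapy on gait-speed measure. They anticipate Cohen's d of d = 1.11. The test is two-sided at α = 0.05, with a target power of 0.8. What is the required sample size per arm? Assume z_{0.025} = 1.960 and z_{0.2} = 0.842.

n = 13 per group

For two independent groups with equal n: n = 2·((z_{α/2} + z_β) / d)².
z_{α/2} + z_β = 1.960 + 0.842 = 2.802.
n = 2 × (2.802 / 1.11)² = 2 × 2.524² = 2 × 6.37 = 12.7.
Round up to the next whole participant.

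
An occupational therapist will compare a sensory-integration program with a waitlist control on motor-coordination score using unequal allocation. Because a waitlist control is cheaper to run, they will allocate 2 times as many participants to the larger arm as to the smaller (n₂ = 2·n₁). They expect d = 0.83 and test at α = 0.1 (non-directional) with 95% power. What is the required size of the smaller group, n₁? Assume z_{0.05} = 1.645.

n₁ = 24

With allocation ratio k = n₂/n₁ = 2, Var(x̄₁−x̄₂) = σ²(1/n₁ + 1/(k·n₁)) = σ²·(k+1)/(k·n₁).
So n₁ = (1 + 1/k)·((z_{α/2} + z_β)/d)² = 1.500 × (3.290/0.83)².
n₁ = 1.500 × 15.71 = 23.6.
Round up: n₁ = 24, giving n₂ = 2 × 24 = 48.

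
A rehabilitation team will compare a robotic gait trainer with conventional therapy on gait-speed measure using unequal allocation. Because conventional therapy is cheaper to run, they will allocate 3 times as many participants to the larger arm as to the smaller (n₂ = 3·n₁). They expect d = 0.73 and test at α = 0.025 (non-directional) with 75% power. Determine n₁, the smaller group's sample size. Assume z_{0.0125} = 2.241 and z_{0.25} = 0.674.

n₁ = 22

With allocation ratio k = n₂/n₁ = 3, Var(x̄₁−x̄₂) = σ²(1/n₁ + 1/(k·n₁)) = σ²·(k+1)/(k·n₁).
So n₁ = (1 + 1/k)·((z_{α/2} + z_β)/d)² = 1.333 × (2.915/0.73)².
n₁ = 1.333 × 15.95 = 21.3.
Round up: n₁ = 22, giving n₂ = 3 × 22 = 66.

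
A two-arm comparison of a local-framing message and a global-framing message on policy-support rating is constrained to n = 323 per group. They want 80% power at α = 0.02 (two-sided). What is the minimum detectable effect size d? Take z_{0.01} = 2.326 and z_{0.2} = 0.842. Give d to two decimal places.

For two independent groups of n = 323 each: d_min = (z_{α/2} + z_β)·√(2/n).
z-sum = 2.326 + 0.842 = 3.168.
d_min = 3.168 × √(2/323) = 3.168 × 0.0787 = 0.249.

d_min ≈ 0.25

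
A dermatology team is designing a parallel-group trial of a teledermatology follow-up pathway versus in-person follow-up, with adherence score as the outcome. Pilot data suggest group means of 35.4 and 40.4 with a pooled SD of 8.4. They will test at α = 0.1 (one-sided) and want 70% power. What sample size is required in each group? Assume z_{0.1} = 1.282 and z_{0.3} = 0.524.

Cohen's d = |M₁ − M₂| / SD_pooled = |35.4 − 40.4| / 8.4 = 5.0 / 8.4 = 0.595.
For two independent groups with equal n: n = 2·((z_{α} + z_β) / d)².
z_{α} + z_β = 1.282 + 0.524 = 1.806.
n = 2 × (1.806 / 0.595)² = 2 × 3.035² = 2 × 9.21 = 18.4.
Round up to the next whole participant.

n = 19 per group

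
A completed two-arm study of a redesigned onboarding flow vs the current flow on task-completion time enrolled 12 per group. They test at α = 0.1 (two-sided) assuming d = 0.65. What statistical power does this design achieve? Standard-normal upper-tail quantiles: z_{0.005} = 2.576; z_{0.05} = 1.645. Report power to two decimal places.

power ≈ 0.48

For two equal groups, power = Φ(d·√(n/2) − z_{α/2}).
d·√(n/2) = 0.65 × √(12/2) = 0.65 × 2.449 = 1.592.
z_β = 1.592 − 1.645 = -0.053.
Power = Φ(-0.053) = 0.479.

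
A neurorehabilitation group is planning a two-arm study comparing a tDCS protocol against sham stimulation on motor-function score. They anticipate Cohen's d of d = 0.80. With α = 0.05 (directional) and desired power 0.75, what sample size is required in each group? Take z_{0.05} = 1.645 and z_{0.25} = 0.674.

n = 17 per group

For two independent groups with equal n: n = 2·((z_{α} + z_β) / d)².
z_{α} + z_β = 1.645 + 0.674 = 2.319.
n = 2 × (2.319 / 0.80)² = 2 × 2.899² = 2 × 8.40 = 16.8.
Round up to the next whole participant.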